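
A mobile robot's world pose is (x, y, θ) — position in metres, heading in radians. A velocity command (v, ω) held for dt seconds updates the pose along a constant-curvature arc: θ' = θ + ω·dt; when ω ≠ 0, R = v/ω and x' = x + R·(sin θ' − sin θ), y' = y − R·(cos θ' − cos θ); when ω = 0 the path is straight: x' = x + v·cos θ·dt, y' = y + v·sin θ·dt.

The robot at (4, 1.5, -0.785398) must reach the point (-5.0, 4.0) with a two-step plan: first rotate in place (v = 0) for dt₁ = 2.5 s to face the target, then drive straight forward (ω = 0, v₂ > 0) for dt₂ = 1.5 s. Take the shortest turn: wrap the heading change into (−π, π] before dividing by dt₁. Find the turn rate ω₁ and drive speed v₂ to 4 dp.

heading to target = atan2(4−1.5, -5−4) = 2.8706
Δθ = wrap(2.8706 − -0.7854) = -2.6271; ω₁ = Δθ/dt₁ = -1.0509
distance = √((-5−4)² + (4−1.5)²) = 9.3408; v₂ = distance/dt₂ = 6.2272

ω₁ = -1.0509, v₂ = 6.2272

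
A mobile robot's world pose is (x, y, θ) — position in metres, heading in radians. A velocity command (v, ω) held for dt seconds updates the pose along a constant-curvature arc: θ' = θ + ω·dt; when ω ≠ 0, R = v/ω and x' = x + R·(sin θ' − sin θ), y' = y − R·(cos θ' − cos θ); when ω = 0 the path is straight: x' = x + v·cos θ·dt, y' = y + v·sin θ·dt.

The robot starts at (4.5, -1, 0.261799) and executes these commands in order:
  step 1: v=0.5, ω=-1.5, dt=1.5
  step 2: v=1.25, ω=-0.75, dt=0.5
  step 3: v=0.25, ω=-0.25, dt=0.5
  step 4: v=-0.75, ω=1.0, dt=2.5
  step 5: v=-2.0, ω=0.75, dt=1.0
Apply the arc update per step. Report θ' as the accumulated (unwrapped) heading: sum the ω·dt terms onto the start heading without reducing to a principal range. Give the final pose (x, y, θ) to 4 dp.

step 1: θ'=-1.9882 (R=-0.3333) → pose (4.8910, -1.4571, -1.9882)
step 2: θ'=-2.3632 (R=-1.6667) → pose (4.5376, -1.9682, -2.3632)
step 3: θ'=-2.4882 (R=-1.0000) → pose (4.4434, -2.0502, -2.4882)
step 4: θ'=0.0118 (R=-0.7500) → pose (3.9786, -0.7047, 0.0118)
step 5: θ'=0.7618 (R=-2.6667) → pose (2.1695, -1.4416, 0.7618)

(2.1695, -1.4416, 0.7618)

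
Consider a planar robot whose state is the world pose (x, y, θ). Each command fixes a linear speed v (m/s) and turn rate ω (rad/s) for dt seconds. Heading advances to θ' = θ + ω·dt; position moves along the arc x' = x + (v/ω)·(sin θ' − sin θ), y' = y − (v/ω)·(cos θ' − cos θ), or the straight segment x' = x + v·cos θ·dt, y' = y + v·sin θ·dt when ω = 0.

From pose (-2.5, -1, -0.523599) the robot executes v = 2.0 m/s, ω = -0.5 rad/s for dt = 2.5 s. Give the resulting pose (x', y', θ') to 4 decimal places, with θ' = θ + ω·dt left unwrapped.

(-0.5820, -5.2698, -1.7736)

θ' = -0.5236 + -0.5·2.5 = -1.7736
R = v/ω = 2.0/-0.5 = -4.0000
x' = -2.5 + -4.0000·(sin -1.7736 − sin -0.5236) = -0.5820
y' = -1 − -4.0000·(cos -1.7736 − cos -0.5236) = -5.2698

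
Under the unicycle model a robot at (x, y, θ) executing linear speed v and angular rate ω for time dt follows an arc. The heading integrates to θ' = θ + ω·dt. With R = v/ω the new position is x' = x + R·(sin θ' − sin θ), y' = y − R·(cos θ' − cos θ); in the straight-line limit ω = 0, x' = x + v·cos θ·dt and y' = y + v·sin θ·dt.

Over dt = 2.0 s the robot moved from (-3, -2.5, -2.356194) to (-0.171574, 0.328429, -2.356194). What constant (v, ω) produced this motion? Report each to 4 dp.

Δθ = -2.356194 − -2.356194 = 0.000000
ω = Δθ/dt = 0.000000/2.0 = 0.0000
ω = 0 → v = (Δx·cos θ + Δy·sin θ)/dt = -2.0000

v = -2.0000, ω = 0.0000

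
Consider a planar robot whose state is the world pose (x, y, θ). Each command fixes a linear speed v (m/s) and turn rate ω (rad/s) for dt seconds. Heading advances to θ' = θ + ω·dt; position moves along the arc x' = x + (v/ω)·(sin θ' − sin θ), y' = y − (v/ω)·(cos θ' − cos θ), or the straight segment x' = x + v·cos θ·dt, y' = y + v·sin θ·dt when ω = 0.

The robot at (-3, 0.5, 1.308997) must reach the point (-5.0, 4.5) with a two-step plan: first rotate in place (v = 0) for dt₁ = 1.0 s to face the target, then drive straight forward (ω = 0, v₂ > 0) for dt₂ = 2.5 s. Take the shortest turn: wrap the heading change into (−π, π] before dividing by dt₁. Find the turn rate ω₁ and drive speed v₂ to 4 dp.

heading to target = atan2(4.5−0.5, -5−-3) = 2.0344
Δθ = wrap(2.0344 − 1.3090) = 0.7254; ω₁ = Δθ/dt₁ = 0.7254
distance = √((-5−-3)² + (4.5−0.5)²) = 4.4721; v₂ = distance/dt₂ = 1.7889

ω₁ = 0.7254, v₂ = 1.7889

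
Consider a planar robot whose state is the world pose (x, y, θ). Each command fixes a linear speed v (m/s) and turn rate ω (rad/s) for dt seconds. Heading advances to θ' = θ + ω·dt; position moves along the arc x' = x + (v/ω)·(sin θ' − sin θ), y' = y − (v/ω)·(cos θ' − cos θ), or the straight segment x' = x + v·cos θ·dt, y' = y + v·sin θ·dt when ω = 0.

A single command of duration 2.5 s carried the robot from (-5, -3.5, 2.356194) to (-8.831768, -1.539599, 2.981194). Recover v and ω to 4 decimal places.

Δθ = 2.981194 − 2.356194 = 0.625000
ω = Δθ/dt = 0.625000/2.5 = 0.2500
R = Δx/(sin θ' − sin θ) = 7.0000
v = R·ω = 7.0000·0.2500 = 1.7500

v = 1.7500, ω = 0.2500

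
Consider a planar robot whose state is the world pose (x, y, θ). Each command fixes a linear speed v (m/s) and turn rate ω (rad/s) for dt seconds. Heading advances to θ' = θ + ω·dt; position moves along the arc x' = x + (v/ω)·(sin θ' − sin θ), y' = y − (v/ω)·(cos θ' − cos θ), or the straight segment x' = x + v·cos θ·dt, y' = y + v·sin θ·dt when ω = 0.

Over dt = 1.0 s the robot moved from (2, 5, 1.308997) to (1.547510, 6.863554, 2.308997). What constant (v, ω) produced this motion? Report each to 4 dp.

v = 2.0000, ω = 1.0000

Δθ = 2.308997 − 1.308997 = 1.000000
ω = Δθ/dt = 1.000000/1.0 = 1.0000
R = −Δy/(cos θ' − cos θ) = 2.0000
v = R·ω = 2.0000·1.0000 = 2.0000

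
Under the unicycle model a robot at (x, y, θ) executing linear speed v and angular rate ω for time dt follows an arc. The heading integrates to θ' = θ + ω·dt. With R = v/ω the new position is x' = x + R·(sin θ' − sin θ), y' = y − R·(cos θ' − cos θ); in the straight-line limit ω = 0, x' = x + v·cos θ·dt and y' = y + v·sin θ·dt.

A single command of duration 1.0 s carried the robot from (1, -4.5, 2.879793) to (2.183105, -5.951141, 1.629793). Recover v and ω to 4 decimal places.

Δθ = 1.629793 − 2.879793 = -1.250000
ω = Δθ/dt = -1.250000/1.0 = -1.2500
R = −Δy/(cos θ' − cos θ) = 1.6000
v = R·ω = 1.6000·-1.2500 = -2.0000

v = -2.0000, ω = -1.2500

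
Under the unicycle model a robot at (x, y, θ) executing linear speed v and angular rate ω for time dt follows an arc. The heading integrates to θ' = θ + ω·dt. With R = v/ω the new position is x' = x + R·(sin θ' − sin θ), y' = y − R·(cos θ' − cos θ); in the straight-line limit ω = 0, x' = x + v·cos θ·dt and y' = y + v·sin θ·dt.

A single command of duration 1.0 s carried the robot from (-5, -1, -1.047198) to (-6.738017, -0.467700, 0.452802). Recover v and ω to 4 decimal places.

v = -2.0000, ω = 1.5000

Δθ = 0.452802 − -1.047198 = 1.500000
ω = Δθ/dt = 1.500000/1.0 = 1.5000
R = Δx/(sin θ' − sin θ) = -1.3333
v = R·ω = -1.3333·1.5000 = -2.0000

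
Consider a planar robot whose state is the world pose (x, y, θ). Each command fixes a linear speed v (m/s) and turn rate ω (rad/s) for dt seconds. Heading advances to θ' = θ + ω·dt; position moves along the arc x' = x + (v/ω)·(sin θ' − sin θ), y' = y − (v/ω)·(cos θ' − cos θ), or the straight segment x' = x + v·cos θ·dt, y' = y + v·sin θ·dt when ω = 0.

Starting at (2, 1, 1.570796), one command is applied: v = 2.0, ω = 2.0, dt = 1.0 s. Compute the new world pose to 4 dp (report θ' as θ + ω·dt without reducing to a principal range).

(0.5839, 1.9093, 3.5708)

θ' = 1.5708 + 2.0·1.0 = 3.5708
R = v/ω = 2.0/2.0 = 1.0000
x' = 2 + 1.0000·(sin 3.5708 − sin 1.5708) = 0.5839
y' = 1 − 1.0000·(cos 3.5708 − cos 1.5708) = 1.9093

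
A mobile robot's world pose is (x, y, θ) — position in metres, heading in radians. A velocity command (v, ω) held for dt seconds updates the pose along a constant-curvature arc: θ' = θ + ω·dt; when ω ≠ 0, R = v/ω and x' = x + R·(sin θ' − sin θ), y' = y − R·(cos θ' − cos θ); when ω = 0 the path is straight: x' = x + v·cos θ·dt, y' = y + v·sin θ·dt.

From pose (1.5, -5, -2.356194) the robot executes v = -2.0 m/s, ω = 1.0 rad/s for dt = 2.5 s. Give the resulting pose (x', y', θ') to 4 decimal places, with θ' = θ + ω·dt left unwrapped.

(-0.2008, -1.6064, 0.1438)

θ' = -2.3562 + 1.0·2.5 = 0.1438
R = v/ω = -2.0/1.0 = -2.0000
x' = 1.5 + -2.0000·(sin 0.1438 − sin -2.3562) = -0.2008
y' = -5 − -2.0000·(cos 0.1438 − cos -2.3562) = -1.6064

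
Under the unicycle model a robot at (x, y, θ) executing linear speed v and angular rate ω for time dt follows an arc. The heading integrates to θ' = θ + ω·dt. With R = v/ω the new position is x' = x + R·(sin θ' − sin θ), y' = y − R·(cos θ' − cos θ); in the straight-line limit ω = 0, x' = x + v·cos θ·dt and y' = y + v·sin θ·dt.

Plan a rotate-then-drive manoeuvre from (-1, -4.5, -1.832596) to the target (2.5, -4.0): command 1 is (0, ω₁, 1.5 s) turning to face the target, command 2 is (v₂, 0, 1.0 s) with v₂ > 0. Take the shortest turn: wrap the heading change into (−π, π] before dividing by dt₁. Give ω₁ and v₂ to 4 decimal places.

ω₁ = 1.3163, v₂ = 3.5355

heading to target = atan2(-4−-4.5, 2.5−-1) = 0.1419
Δθ = wrap(0.1419 − -1.8326) = 1.9745; ω₁ = Δθ/dt₁ = 1.3163
distance = √((2.5−-1)² + (-4−-4.5)²) = 3.5355; v₂ = distance/dt₂ = 3.5355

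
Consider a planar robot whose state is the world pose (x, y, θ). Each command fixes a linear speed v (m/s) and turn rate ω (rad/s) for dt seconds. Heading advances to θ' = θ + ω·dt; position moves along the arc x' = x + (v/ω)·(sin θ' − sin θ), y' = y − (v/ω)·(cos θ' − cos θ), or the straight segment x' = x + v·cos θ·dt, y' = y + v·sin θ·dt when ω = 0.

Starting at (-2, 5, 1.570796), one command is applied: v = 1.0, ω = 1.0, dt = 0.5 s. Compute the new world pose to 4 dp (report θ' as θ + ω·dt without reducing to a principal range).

(-2.1224, 5.4794, 2.0708)

θ' = 1.5708 + 1.0·0.5 = 2.0708
R = v/ω = 1.0/1.0 = 1.0000
x' = -2 + 1.0000·(sin 2.0708 − sin 1.5708) = -2.1224
y' = 5 − 1.0000·(cos 2.0708 − cos 1.5708) = 5.4794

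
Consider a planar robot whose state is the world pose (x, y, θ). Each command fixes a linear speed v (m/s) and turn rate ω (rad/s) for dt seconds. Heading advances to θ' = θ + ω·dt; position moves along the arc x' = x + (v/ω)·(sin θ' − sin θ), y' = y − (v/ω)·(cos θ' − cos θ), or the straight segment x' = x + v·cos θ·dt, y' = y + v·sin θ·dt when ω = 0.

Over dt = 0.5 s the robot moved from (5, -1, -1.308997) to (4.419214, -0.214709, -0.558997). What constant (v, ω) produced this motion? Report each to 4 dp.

v = -2.0000, ω = 1.5000

Δθ = -0.558997 − -1.308997 = 0.750000
ω = Δθ/dt = 0.750000/0.5 = 1.5000
R = −Δy/(cos θ' − cos θ) = -1.3333
v = R·ω = -1.3333·1.5000 = -2.0000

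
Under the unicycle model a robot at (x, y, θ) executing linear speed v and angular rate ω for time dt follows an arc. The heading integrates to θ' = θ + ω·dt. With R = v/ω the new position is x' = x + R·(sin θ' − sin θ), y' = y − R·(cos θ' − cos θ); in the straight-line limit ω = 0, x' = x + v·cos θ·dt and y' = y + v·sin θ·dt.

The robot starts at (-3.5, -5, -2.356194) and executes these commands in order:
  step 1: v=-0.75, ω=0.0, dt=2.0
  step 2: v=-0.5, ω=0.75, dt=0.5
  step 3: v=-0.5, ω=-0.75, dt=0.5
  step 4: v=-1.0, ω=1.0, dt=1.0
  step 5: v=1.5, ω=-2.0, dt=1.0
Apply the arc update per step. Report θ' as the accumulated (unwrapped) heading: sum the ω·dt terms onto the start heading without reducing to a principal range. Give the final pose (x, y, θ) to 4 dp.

step 1: θ'=-2.3562 (straight) → pose (-2.4393, -3.9393, -2.3562)
step 2: θ'=-1.9812 (R=-0.6667) → pose (-2.2994, -3.7339, -1.9812)
step 3: θ'=-2.3562 (R=0.6667) → pose (-2.1595, -3.5285, -2.3562)
step 4: θ'=-1.3562 (R=-1.0000) → pose (-1.8896, -2.6084, -1.3562)
step 5: θ'=-3.3562 (R=-0.7500) → pose (-2.7821, -3.5009, -3.3562)

(-2.7821, -3.5009, -3.3562)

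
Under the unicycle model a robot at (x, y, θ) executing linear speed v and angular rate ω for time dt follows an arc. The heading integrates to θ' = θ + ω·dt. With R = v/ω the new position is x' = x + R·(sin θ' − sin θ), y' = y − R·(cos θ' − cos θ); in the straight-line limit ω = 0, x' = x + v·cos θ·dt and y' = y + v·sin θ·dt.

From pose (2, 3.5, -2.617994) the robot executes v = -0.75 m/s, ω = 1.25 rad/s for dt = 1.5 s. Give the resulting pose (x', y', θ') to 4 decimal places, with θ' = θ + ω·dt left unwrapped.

(2.1059, 4.4615, -0.7430)

θ' = -2.6180 + 1.25·1.5 = -0.7430
R = v/ω = -0.75/1.25 = -0.6000
x' = 2 + -0.6000·(sin -0.7430 − sin -2.6180) = 2.1059
y' = 3.5 − -0.6000·(cos -0.7430 − cos -2.6180) = 4.4615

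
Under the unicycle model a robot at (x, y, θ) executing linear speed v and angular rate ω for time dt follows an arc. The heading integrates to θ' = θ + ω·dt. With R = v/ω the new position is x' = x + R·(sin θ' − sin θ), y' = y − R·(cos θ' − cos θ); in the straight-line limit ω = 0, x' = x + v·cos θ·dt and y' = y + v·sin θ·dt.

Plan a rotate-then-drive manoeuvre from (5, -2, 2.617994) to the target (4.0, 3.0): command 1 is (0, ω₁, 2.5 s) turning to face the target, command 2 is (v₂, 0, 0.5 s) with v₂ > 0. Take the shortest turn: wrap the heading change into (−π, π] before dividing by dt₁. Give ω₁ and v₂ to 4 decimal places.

ω₁ = -0.3399, v₂ = 10.1980

heading to target = atan2(3−-2, 4−5) = 1.7682
Δθ = wrap(1.7682 − 2.6180) = -0.8498; ω₁ = Δθ/dt₁ = -0.3399
distance = √((4−5)² + (3−-2)²) = 5.0990; v₂ = distance/dt₂ = 10.1980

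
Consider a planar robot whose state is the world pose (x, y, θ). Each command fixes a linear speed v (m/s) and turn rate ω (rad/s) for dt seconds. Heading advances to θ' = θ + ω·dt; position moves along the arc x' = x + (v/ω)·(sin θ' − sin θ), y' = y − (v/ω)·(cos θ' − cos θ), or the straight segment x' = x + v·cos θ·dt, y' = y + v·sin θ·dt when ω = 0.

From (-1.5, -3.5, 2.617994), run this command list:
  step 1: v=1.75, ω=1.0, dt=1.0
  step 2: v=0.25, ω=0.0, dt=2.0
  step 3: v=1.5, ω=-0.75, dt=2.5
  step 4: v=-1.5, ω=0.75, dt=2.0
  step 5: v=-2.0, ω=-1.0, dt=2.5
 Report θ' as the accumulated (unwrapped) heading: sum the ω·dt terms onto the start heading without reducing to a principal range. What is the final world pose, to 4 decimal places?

step 1: θ'=3.6180 (R=1.7500) → pose (-3.1775, -3.4604, 3.6180)
step 2: θ'=3.6180 (straight) → pose (-3.6218, -3.6897, 3.6180)
step 3: θ'=1.7430 (R=-2.0000) → pose (-6.5094, -2.2551, 1.7430)
step 4: θ'=3.2430 (R=-2.0000) → pose (-4.3366, -3.9021, 3.2430)
step 5: θ'=0.7430 (R=2.0000) → pose (-2.7811, -7.3647, 0.7430)

(-2.7811, -7.3647, 0.7430)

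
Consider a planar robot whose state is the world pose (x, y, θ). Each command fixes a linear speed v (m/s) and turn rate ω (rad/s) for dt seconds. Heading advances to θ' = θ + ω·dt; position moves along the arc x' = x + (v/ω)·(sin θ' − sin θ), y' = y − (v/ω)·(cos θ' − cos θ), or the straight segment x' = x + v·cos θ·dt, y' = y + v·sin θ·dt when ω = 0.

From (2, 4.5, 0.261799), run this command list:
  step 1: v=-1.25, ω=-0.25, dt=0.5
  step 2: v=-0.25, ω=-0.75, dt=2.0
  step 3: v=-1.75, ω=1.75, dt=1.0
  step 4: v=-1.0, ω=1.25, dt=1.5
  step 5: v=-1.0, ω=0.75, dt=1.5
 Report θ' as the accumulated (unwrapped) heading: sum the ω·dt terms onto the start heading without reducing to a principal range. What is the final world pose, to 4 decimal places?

step 1: θ'=0.1368 (R=5.0000) → pose (1.3878, 4.3763, 0.1368)
step 2: θ'=-1.3632 (R=0.3333) → pose (1.0161, 4.6379, -1.3632)
step 3: θ'=0.3868 (R=-1.0000) → pose (-0.3396, 5.3579, 0.3868)
step 4: θ'=2.2618 (R=-0.8000) → pose (-0.6543, 4.1071, 2.2618)
step 5: θ'=3.3868 (R=-1.3333) → pose (0.6968, 3.6634, 3.3868)

(0.6968, 3.6634, 3.3868)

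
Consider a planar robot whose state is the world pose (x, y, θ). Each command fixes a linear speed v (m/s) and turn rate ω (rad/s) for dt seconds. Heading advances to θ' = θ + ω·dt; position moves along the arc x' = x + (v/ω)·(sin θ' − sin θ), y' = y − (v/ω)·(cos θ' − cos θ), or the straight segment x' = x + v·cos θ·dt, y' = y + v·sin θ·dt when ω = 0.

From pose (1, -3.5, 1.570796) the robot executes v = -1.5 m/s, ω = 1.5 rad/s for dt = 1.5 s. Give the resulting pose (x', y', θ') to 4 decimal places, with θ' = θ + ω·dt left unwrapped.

(2.6282, -4.2781, 3.8208)

θ' = 1.5708 + 1.5·1.5 = 3.8208
R = v/ω = -1.5/1.5 = -1.0000
x' = 1 + -1.0000·(sin 3.8208 − sin 1.5708) = 2.6282
y' = -3.5 − -1.0000·(cos 3.8208 − cos 1.5708) = -4.2781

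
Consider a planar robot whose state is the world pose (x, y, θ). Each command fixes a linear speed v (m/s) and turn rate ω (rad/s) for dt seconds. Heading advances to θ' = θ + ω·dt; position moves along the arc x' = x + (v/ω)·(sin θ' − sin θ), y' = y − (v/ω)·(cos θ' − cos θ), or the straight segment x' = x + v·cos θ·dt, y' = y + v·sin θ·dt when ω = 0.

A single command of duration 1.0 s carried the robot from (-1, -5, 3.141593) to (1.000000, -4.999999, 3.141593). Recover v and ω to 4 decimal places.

v = -2.0000, ω = 0.0000

Δθ = 3.141593 − 3.141593 = 0.000000
ω = Δθ/dt = 0.000000/1.0 = 0.0000
ω = 0 → v = (Δx·cos θ + Δy·sin θ)/dt = -2.0000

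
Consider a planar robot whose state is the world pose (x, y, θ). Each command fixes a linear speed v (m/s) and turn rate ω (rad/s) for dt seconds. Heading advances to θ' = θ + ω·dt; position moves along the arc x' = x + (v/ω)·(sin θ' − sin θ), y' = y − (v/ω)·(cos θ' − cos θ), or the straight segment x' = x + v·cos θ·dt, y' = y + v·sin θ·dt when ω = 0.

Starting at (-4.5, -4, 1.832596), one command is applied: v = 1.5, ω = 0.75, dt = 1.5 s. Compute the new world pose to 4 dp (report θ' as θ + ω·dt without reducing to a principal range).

θ' = 1.8326 + 0.75·1.5 = 2.9576
R = v/ω = 1.5/0.75 = 2.0000
x' = -4.5 + 2.0000·(sin 2.9576 − sin 1.8326) = -6.0659
y' = -4 − 2.0000·(cos 2.9576 − cos 1.8326) = -2.5514

(-6.0659, -2.5514, 2.9576)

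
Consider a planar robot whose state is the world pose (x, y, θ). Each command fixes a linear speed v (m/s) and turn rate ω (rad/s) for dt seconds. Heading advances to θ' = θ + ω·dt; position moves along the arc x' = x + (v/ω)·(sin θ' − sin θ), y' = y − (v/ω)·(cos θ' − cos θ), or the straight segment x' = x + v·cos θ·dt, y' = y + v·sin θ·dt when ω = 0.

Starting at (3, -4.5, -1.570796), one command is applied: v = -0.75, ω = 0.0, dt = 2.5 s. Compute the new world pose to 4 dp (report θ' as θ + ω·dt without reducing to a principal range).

θ' = -1.5708 + 0.0·2.5 = -1.5708
ω = 0 → straight: x' = 3 + -0.75·cos(-1.5708)·2.5 = 3.0000
y' = -4.5 + -0.75·sin(-1.5708)·2.5 = -2.6250

(3.0000, -2.6250, -1.5708)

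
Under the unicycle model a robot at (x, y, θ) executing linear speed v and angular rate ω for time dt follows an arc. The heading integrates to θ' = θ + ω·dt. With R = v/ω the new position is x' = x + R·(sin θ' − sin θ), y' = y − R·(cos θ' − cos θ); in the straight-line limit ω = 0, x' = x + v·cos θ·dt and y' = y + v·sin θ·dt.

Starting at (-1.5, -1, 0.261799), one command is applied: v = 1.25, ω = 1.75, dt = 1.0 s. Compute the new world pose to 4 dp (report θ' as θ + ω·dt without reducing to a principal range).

θ' = 0.2618 + 1.75·1.0 = 2.0118
R = v/ω = 1.25/1.75 = 0.7143
x' = -1.5 + 0.7143·(sin 2.0118 − sin 0.2618) = -1.0389
y' = -1 − 0.7143·(cos 2.0118 − cos 0.2618) = -0.0052

(-1.0389, -0.0052, 2.0118)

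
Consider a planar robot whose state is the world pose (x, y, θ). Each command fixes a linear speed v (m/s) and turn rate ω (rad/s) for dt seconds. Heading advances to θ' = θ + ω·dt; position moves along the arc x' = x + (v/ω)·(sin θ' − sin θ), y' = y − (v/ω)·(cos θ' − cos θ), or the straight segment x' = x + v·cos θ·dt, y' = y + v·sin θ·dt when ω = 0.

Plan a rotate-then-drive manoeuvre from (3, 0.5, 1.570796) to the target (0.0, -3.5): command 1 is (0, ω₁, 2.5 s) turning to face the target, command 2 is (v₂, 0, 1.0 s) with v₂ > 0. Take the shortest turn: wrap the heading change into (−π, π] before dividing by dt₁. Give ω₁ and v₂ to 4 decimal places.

ω₁ = 0.9992, v₂ = 5.0000

heading to target = atan2(-3.5−0.5, 0−3) = -2.2143
Δθ = wrap(-2.2143 − 1.5708) = 2.4981; ω₁ = Δθ/dt₁ = 0.9992
distance = √((0−3)² + (-3.5−0.5)²) = 5.0000; v₂ = distance/dt₂ = 5.0000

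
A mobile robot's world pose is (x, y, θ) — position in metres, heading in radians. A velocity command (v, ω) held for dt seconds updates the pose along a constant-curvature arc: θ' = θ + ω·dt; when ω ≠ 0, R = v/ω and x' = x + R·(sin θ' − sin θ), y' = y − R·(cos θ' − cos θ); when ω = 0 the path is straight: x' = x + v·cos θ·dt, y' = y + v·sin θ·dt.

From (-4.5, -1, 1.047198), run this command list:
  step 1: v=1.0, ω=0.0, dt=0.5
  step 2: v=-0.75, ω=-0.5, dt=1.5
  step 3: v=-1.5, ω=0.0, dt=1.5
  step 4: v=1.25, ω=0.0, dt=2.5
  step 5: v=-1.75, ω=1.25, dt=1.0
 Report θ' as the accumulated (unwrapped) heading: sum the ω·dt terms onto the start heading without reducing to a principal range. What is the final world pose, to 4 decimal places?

(-5.2628, -2.3006, 1.5472)

step 1: θ'=1.0472 (straight) → pose (-4.2500, -0.5670, 1.0472)
step 2: θ'=0.2972 (R=1.5000) → pose (-5.1098, -1.2512, 0.2972)
step 3: θ'=0.2972 (straight) → pose (-7.2611, -1.9101, 0.2972)
step 4: θ'=0.2972 (straight) → pose (-4.2731, -0.9950, 0.2972)
step 5: θ'=1.5472 (R=-1.4000) → pose (-5.2628, -2.3006, 1.5472)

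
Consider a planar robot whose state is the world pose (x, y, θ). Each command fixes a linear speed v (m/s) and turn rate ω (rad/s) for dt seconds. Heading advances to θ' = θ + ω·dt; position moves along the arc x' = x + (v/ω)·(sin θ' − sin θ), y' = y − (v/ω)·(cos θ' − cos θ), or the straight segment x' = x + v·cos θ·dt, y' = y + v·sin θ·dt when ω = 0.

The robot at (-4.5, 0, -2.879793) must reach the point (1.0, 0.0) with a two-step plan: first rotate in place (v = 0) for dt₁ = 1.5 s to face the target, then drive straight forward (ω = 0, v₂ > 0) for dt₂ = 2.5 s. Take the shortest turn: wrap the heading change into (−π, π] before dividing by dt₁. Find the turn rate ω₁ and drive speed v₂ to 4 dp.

heading to target = atan2(0−0, 1−-4.5) = 0.0000
Δθ = wrap(0.0000 − -2.8798) = 2.8798; ω₁ = Δθ/dt₁ = 1.9199
distance = √((1−-4.5)² + (0−0)²) = 5.5000; v₂ = distance/dt₂ = 2.2000

ω₁ = 1.9199, v₂ = 2.2000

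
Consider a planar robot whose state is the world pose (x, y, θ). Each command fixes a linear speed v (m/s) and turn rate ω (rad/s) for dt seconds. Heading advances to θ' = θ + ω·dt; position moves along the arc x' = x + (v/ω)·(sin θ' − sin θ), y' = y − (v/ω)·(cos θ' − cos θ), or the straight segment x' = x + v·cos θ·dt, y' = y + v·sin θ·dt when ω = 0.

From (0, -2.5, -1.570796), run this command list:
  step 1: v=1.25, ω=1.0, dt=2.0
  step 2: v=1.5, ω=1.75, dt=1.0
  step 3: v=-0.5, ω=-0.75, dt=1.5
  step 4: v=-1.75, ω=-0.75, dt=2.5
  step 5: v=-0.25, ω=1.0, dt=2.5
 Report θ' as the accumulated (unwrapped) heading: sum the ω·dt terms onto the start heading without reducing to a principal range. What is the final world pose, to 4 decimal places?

(-2.0181, -3.7131, 1.6792)

step 1: θ'=0.4292 (R=1.2500) → pose (1.7702, -3.6366, 0.4292)
step 2: θ'=2.1792 (R=0.8571) → pose (2.1168, -2.3673, 2.1792)
step 3: θ'=1.0542 (R=0.6667) → pose (2.1495, -3.0776, 1.0542)
step 4: θ'=-0.8208 (R=2.3333) → pose (-1.5867, -3.5156, -0.8208)
step 5: θ'=1.6792 (R=-0.2500) → pose (-2.0181, -3.7131, 1.6792)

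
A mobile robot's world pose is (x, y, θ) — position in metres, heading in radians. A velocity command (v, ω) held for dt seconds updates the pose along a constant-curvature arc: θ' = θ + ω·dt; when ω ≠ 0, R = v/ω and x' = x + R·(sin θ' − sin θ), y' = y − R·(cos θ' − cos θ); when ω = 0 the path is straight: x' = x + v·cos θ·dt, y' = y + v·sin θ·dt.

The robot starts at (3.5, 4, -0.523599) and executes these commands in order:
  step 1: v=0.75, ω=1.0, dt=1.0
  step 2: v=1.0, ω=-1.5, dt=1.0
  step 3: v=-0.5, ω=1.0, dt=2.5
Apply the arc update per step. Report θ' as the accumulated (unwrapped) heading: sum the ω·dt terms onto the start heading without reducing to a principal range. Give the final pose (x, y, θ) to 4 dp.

(4.1692, 3.5244, 1.4764)

step 1: θ'=0.4764 (R=0.7500) → pose (4.2189, 3.9830, 0.4764)
step 2: θ'=-1.0236 (R=-0.6667) → pose (5.0940, 3.7375, -1.0236)
step 3: θ'=1.4764 (R=-0.5000) → pose (4.1692, 3.5244, 1.4764)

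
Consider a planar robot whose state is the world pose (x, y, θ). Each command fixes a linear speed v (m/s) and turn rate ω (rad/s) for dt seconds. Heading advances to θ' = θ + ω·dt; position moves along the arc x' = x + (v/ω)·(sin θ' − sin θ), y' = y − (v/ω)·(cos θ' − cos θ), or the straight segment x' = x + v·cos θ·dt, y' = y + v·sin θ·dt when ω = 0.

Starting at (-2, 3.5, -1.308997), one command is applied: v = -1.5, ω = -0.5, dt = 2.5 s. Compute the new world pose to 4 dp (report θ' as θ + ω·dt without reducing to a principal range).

(-0.7528, 6.7816, -2.5590)

θ' = -1.3090 + -0.5·2.5 = -2.5590
R = v/ω = -1.5/-0.5 = 3.0000
x' = -2 + 3.0000·(sin -2.5590 − sin -1.3090) = -0.7528
y' = 3.5 − 3.0000·(cos -2.5590 − cos -1.3090) = 6.7816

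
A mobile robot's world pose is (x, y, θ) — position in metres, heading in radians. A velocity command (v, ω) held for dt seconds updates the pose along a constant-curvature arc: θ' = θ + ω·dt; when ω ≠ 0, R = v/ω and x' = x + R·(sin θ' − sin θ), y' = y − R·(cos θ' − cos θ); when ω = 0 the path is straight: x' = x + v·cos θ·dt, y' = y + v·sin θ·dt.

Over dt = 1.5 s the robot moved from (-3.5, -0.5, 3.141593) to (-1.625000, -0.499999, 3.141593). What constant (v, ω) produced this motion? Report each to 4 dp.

v = -1.2500, ω = 0.0000

Δθ = 3.141593 − 3.141593 = 0.000000
ω = Δθ/dt = 0.000000/1.5 = 0.0000
ω = 0 → v = (Δx·cos θ + Δy·sin θ)/dt = -1.2500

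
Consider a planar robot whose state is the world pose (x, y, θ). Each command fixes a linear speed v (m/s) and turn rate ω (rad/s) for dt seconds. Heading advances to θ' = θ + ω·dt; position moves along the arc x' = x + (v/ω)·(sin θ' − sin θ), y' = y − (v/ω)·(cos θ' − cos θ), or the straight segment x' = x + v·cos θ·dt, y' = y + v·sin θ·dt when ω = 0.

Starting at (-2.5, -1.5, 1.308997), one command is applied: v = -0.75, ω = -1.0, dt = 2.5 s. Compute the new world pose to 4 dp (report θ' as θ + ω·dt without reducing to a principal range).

(-3.9210, -1.5839, -1.1910)

θ' = 1.3090 + -1.0·2.5 = -1.1910
R = v/ω = -0.75/-1.0 = 0.7500
x' = -2.5 + 0.7500·(sin -1.1910 − sin 1.3090) = -3.9210
y' = -1.5 − 0.7500·(cos -1.1910 − cos 1.3090) = -1.5839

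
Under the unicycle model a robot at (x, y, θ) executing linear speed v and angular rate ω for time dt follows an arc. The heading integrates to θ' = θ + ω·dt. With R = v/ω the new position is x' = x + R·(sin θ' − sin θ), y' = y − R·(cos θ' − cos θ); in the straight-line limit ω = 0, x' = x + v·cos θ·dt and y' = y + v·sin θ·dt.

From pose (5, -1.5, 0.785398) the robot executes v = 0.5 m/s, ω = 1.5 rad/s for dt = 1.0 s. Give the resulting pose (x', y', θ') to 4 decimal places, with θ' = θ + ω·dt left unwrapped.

(5.0161, -1.0459, 2.2854)

θ' = 0.7854 + 1.5·1.0 = 2.2854
R = v/ω = 0.5/1.5 = 0.3333
x' = 5 + 0.3333·(sin 2.2854 − sin 0.7854) = 5.0161
y' = -1.5 − 0.3333·(cos 2.2854 − cos 0.7854) = -1.0459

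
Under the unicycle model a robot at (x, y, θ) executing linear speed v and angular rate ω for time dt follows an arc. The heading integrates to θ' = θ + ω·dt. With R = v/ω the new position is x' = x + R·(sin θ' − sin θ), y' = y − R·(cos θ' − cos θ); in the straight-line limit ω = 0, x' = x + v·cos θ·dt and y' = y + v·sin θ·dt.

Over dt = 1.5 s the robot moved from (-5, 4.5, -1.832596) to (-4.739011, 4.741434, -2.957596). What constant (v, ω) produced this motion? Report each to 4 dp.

Δθ = -2.957596 − -1.832596 = -1.125000
ω = Δθ/dt = -1.125000/1.5 = -0.7500
R = Δx/(sin θ' − sin θ) = 0.3333
v = R·ω = 0.3333·-0.7500 = -0.2500

v = -0.2500, ω = -0.7500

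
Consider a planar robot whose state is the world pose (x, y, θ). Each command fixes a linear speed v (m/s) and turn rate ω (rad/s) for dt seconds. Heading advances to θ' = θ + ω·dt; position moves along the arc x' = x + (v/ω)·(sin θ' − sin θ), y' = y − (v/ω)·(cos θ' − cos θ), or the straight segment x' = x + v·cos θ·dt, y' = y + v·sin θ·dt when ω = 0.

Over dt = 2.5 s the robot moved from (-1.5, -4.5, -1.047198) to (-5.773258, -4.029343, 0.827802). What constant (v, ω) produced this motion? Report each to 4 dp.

Δθ = 0.827802 − -1.047198 = 1.875000
ω = Δθ/dt = 1.875000/2.5 = 0.7500
R = Δx/(sin θ' − sin θ) = -2.6667
v = R·ω = -2.6667·0.7500 = -2.0000

v = -2.0000, ω = 0.7500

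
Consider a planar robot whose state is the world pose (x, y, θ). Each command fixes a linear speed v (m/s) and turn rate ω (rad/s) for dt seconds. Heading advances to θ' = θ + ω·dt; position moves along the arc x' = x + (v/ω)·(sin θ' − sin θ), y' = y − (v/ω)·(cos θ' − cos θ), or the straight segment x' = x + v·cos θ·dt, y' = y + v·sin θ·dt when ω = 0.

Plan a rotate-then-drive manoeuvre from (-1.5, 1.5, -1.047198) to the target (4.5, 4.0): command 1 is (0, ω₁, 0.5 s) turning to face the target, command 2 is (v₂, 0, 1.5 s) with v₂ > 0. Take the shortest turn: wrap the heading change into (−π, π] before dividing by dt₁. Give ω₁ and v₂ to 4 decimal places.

ω₁ = 2.8840, v₂ = 4.3333

heading to target = atan2(4−1.5, 4.5−-1.5) = 0.3948
Δθ = wrap(0.3948 − -1.0472) = 1.4420; ω₁ = Δθ/dt₁ = 2.8840
distance = √((4.5−-1.5)² + (4−1.5)²) = 6.5000; v₂ = distance/dt₂ = 4.3333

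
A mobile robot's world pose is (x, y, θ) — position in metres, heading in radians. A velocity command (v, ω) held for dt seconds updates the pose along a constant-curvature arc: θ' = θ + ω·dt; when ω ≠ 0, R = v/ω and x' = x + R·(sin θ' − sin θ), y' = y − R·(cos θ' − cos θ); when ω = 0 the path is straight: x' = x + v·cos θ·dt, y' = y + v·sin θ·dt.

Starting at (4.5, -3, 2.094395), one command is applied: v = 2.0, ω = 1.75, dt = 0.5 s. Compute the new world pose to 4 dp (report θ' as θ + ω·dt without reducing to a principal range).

(3.7061, -2.4455, 2.9694)

θ' = 2.0944 + 1.75·0.5 = 2.9694
R = v/ω = 2.0/1.75 = 1.1429
x' = 4.5 + 1.1429·(sin 2.9694 − sin 2.0944) = 3.7061
y' = -3 − 1.1429·(cos 2.9694 − cos 2.0944) = -2.4455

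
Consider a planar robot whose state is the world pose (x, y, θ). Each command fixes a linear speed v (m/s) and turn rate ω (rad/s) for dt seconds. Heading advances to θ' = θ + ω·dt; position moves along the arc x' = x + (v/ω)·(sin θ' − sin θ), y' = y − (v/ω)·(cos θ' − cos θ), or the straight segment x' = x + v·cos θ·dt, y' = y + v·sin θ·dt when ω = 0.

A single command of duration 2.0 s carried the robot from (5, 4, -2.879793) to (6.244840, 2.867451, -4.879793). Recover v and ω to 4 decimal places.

v = -1.0000, ω = -1.0000

Δθ = -4.879793 − -2.879793 = -2.000000
ω = Δθ/dt = -2.000000/2.0 = -1.0000
R = Δx/(sin θ' − sin θ) = 1.0000
v = R·ω = 1.0000·-1.0000 = -1.0000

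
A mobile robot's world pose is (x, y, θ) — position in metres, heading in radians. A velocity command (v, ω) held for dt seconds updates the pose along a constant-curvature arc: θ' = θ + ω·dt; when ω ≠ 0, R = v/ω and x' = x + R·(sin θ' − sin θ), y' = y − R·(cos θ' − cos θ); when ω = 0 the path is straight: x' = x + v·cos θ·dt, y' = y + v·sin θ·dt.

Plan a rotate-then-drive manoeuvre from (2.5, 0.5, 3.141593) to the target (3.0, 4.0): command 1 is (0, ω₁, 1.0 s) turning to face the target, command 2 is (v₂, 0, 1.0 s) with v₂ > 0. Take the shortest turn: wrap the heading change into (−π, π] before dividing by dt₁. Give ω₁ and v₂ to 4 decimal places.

heading to target = atan2(4−0.5, 3−2.5) = 1.4289
Δθ = wrap(1.4289 − 3.1416) = -1.7127; ω₁ = Δθ/dt₁ = -1.7127
distance = √((3−2.5)² + (4−0.5)²) = 3.5355; v₂ = distance/dt₂ = 3.5355

ω₁ = -1.7127, v₂ = 3.5355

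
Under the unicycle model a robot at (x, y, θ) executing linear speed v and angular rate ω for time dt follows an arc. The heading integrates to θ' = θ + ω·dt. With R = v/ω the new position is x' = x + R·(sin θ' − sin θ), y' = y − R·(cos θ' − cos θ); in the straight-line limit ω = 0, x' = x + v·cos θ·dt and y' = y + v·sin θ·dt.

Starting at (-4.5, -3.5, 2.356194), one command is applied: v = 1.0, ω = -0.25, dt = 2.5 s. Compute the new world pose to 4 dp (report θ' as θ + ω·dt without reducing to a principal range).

(-5.6202, -1.3104, 1.7312)

θ' = 2.3562 + -0.25·2.5 = 1.7312
R = v/ω = 1.0/-0.25 = -4.0000
x' = -4.5 + -4.0000·(sin 1.7312 − sin 2.3562) = -5.6202
y' = -3.5 − -4.0000·(cos 1.7312 − cos 2.3562) = -1.3104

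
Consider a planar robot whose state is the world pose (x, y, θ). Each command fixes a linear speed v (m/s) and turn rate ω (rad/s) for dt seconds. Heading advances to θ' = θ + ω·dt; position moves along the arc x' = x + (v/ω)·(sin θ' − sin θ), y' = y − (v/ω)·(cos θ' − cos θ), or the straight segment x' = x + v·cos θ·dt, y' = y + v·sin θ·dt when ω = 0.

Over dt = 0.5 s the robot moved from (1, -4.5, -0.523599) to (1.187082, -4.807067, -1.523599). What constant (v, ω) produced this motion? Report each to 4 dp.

Δθ = -1.523599 − -0.523599 = -1.000000
ω = Δθ/dt = -1.000000/0.5 = -2.0000
R = −Δy/(cos θ' − cos θ) = -0.3750
v = R·ω = -0.3750·-2.0000 = 0.7500

v = 0.7500, ω = -2.0000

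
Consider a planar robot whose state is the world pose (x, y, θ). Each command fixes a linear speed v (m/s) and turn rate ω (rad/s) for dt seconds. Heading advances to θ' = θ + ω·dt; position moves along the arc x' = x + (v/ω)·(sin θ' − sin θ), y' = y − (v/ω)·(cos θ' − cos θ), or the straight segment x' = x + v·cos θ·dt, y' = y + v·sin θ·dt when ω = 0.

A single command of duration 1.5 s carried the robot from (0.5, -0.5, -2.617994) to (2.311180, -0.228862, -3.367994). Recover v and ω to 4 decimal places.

Δθ = -3.367994 − -2.617994 = -0.750000
ω = Δθ/dt = -0.750000/1.5 = -0.5000
R = Δx/(sin θ' − sin θ) = 2.5000
v = R·ω = 2.5000·-0.5000 = -1.2500

v = -1.2500, ω = -0.5000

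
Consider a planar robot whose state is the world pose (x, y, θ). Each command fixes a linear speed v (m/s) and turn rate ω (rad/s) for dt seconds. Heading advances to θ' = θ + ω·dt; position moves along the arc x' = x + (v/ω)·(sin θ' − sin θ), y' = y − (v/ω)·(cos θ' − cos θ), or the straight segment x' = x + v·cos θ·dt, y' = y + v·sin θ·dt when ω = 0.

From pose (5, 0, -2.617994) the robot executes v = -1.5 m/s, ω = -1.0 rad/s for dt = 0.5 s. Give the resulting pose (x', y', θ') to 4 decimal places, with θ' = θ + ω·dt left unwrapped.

θ' = -2.6180 + -1.0·0.5 = -3.1180
R = v/ω = -1.5/-1.0 = 1.5000
x' = 5 + 1.5000·(sin -3.1180 − sin -2.6180) = 5.7146
y' = 0 − 1.5000·(cos -3.1180 − cos -2.6180) = 0.2005

(5.7146, 0.2005, -3.1180)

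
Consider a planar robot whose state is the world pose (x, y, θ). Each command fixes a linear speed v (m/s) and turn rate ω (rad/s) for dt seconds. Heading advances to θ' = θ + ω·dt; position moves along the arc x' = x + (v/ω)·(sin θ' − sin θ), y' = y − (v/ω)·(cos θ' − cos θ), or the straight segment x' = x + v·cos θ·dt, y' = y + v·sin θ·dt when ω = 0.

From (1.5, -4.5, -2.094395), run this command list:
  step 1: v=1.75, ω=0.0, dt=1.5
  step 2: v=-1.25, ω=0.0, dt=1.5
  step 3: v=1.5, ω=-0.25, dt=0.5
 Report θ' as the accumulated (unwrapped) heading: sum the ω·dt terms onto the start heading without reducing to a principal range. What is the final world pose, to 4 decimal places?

(0.7104, -5.7739, -2.2194)

step 1: θ'=-2.0944 (straight) → pose (0.1875, -6.7733, -2.0944)
step 2: θ'=-2.0944 (straight) → pose (1.1250, -5.1495, -2.0944)
step 3: θ'=-2.2194 (R=-6.0000) → pose (0.7104, -5.7739, -2.2194)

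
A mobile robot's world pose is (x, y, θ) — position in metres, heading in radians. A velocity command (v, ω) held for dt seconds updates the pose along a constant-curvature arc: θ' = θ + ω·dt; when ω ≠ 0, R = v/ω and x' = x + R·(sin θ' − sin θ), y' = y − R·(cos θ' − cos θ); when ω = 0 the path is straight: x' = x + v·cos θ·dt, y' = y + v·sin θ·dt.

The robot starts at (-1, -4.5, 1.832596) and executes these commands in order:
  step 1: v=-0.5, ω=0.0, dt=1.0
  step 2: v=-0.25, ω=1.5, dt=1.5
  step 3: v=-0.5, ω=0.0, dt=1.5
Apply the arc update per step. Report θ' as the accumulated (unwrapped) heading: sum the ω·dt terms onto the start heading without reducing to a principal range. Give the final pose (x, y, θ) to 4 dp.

(-0.1332, -4.4319, 4.0826)

step 1: θ'=1.8326 (straight) → pose (-0.8706, -4.9830, 1.8326)
step 2: θ'=4.0826 (R=-0.1667) → pose (-0.5749, -5.0380, 4.0826)
step 3: θ'=4.0826 (straight) → pose (-0.1332, -4.4319, 4.0826)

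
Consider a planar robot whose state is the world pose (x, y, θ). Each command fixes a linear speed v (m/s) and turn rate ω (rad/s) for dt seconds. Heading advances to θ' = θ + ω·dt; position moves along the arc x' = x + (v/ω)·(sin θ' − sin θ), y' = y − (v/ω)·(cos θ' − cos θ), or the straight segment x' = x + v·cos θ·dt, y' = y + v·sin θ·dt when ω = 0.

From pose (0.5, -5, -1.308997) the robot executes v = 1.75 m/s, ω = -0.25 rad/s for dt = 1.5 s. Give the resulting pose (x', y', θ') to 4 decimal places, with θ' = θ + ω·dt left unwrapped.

θ' = -1.3090 + -0.25·1.5 = -1.6840
R = v/ω = 1.75/-0.25 = -7.0000
x' = 0.5 + -7.0000·(sin -1.6840 − sin -1.3090) = 0.6937
y' = -5 − -7.0000·(cos -1.6840 − cos -1.3090) = -7.6024

(0.6937, -7.6024, -1.6840)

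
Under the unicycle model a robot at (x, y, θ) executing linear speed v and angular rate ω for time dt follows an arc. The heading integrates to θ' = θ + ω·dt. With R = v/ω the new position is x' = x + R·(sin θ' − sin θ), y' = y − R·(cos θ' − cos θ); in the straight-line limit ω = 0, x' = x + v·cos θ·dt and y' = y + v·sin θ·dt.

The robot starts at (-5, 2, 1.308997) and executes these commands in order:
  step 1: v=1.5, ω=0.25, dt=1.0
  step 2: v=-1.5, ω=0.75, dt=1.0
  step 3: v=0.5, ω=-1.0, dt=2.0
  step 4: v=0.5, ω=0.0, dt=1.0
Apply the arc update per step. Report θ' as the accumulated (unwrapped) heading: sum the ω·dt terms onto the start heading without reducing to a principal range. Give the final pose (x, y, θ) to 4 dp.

(-3.5814, 3.0775, 0.3090)

step 1: θ'=1.5590 (R=6.0000) → pose (-4.7960, 3.4821, 1.5590)
step 2: θ'=2.3090 (R=-2.0000) → pose (-4.2755, 2.1126, 2.3090)
step 3: θ'=0.3090 (R=-0.5000) → pose (-4.0577, 2.9254, 0.3090)
step 4: θ'=0.3090 (straight) → pose (-3.5814, 3.0775, 0.3090)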